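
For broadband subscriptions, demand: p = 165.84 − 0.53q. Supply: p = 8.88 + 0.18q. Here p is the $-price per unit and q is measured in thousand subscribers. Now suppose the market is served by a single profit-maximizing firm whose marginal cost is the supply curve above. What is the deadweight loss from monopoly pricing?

Competitive equilibrium: 165.84 − 0.53q = 8.88 + 0.18q → q* = 221.07042, p* = 48.67268.
Marginal revenue: MR = 165.84 − 1.06q. Set MR = MC: 165.84 − 1.06q = 8.88 + 0.18q → q_m = 126.58065.
Price p_m = 165.84 − 0.53·126.58065 = 98.75226; MC(q_m) = 8.88 + 0.18·126.58065 = 31.66452.
Competitive q* = 221.07042, so Δq = 94.48977; wedge = 98.75226 − 31.66452 = 67.08774.
Welfare loss = ½ × 94.48977 × 67.08774 = $3169.55 thousand.

$3169.55 thousand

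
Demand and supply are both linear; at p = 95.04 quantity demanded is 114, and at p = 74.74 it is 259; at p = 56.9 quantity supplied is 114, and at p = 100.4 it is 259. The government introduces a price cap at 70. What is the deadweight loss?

Demand slope = (74.74 − 95.04)/(259 − 114) = −0.14, so p = 111 − 0.14q.
Supply slope = (100.4 − 56.9)/(259 − 114) = 0.3, so p = 22.7 + 0.3q.
Competitive equilibrium: 111 − 0.14q = 22.7 + 0.3q → q* = 200.6818, p* = 82.9045.
At the ceiling p = 70, quantity supplied = (70 − 22.7)/0.3 = 157.6667.
Willingness to pay at q' = 157.6667: 111 − 0.14·157.6667 = 88.9267.
Δq = 200.6818 − 157.6667 = 43.0151; wedge = 88.9267 − 70 = 18.9267.
DWL = ½ × 43.0151 × 18.9267 = 407.07.

407.07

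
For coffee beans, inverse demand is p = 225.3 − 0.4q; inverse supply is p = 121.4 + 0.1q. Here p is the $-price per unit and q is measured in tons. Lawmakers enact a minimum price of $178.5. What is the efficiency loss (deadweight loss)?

Competitive equilibrium: 225.3 − 0.4q = 121.4 + 0.1q → q* = 207.8, p* = 142.18.
At the floor p = 178.5, quantity demanded = (225.3 − 178.5)/0.4 = 117.
Sellers' marginal cost at q' = 117: 121.4 + 0.1·117 = 133.1.
Δq = 207.8 − 117 = 90.8; wedge = 178.5 − 133.1 = 45.4.
DWL = ½ × 90.8 × 45.4 = $2061.16.

$2061.16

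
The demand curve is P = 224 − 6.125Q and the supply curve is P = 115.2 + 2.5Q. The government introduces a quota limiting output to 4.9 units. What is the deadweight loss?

256.65

Competitive equilibrium: 224 − 6.125Q = 115.2 + 2.5Q → Q* = 12.6145, P* = 146.7362.
At Q = 4.9: demand price = 224 − 6.125·4.9 = 193.9875; supply price = 115.2 + 2.5·4.9 = 127.45.
ΔQ = 12.6145 − 4.9 = 7.7145; wedge = 193.9875 − 127.45 = 66.5375.
Deadweight loss = ½ × 7.7145 × 66.5375 = 256.65.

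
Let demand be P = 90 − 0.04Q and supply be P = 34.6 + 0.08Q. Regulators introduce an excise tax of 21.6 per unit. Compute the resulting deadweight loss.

1944

Competitive equilibrium: 90 − 0.04Q = 34.6 + 0.08Q → Q* = 461.6667, P* = 71.5333.
With the tax, the buyer price exceeds the seller price by 21.6: (90 − 0.04Q) − (34.6 + 0.08Q) = 21.6 → Q' = 281.6667.
ΔQ = 461.6667 − 281.6667 = 180; the wedge equals the tax, 21.6.
Welfare loss = ½ × 180 × 21.6 = 1944.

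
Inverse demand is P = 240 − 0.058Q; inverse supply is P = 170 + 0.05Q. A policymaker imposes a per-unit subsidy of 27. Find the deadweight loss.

Competitive equilibrium: 240 − 0.058Q = 170 + 0.05Q → Q* = 648.1481, P* = 202.4074.
The subsidy lowers effective supply by 27: P = 143 + 0.05Q.
New quantity: 240 − 0.058Q = 143 + 0.05Q → Q' = 898.1481.
Overproduction ΔQ = 898.1481 − 648.1481 = 250; wedge = subsidy = 27.
DWL = ½ × 250 × 27 = 3375.

3375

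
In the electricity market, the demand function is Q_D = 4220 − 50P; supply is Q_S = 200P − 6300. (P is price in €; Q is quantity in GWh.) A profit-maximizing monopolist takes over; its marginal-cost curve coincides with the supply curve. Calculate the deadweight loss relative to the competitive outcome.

In inverse form: demand P = 84.4 − 0.02Q, supply P = 31.5 + 0.005Q.
Competitive equilibrium: 84.4 − 0.02Q = 31.5 + 0.005Q → Q* = 2116, P* = 42.08.
Marginal revenue: MR = 84.4 − 0.04Q. Set MR = MC: 84.4 − 0.04Q = 31.5 + 0.005Q → Q_m = 1175.55556.
Price P_m = 84.4 − 0.02·1175.55556 = 60.88889; MC(Q_m) = 31.5 + 0.005·1175.55556 = 37.37778.
Competitive Q* = 2116, so ΔQ = 940.44444; wedge = 60.88889 − 37.37778 = 23.51111.
The triangle = ½ × 940.44444 × 23.51111 = €11055.45.

€11055.45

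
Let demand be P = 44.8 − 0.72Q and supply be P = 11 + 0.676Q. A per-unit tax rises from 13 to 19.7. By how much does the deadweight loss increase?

78.47

Competitive equilibrium: 44.8 − 0.72Q = 11 + 0.676Q → Q* = 24.212, P* = 27.3673.
For a per-unit tax t: ΔQ = t/1.396, so DWL = ½·t·(t/1.396) = t²/2.792.
At t = 13: DWL = 60.53. At t = 19.7: DWL = 139.001.
Increase = 139.001 − 60.53 = 78.47.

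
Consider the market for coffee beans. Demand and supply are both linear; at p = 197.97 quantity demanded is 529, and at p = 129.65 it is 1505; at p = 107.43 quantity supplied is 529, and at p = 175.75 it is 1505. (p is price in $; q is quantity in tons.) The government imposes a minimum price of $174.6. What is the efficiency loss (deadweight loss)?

Demand slope = (129.65 − 197.97)/(1505 − 529) = −0.07, so p = 235 − 0.07q.
Supply slope = (175.75 − 107.43)/(1505 − 529) = 0.07, so p = 70.4 + 0.07q.
Competitive equilibrium: 235 − 0.07q = 70.4 + 0.07q → q* = 1175.7143, p* = 152.7.
At the floor p = 174.6, quantity demanded = (235 − 174.6)/0.07 = 862.8571.
Sellers' marginal cost at q' = 862.8571: 70.4 + 0.07·862.8571 = 130.8.
Δq = 1175.7143 − 862.8571 = 312.8572; wedge = 174.6 − 130.8 = 43.8.
Welfare loss = ½ × 312.8572 × 43.8 = $6851.57.

$6851.57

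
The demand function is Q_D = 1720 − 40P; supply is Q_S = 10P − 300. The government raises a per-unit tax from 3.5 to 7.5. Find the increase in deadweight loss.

176

In inverse form: demand P = 43 − 0.025Q, supply P = 30 + 0.1Q.
Competitive equilibrium: 43 − 0.025Q = 30 + 0.1Q → Q* = 104, P* = 40.4.
For a per-unit tax t: ΔQ = t/0.125, so DWL = ½·t·(t/0.125) = t²/0.25.
At t = 3.5: DWL = 49. At t = 7.5: DWL = 225.
Increase = 225 − 49 = 176.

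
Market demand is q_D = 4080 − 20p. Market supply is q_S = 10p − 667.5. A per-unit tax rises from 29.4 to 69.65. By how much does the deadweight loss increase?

In inverse form: demand p = 204 − 0.05q, supply p = 66.75 + 0.1q.
Competitive equilibrium: 204 − 0.05q = 66.75 + 0.1q → q* = 915, p* = 158.25.
For a per-unit tax t: Δq = t/0.15, so DWL = ½·t·(t/0.15) = t²/0.3.
At t = 29.4: DWL = 2881.2. At t = 69.65: DWL = 16170.408.
Increase = 16170.408 − 2881.2 = 13289.21.

13289.21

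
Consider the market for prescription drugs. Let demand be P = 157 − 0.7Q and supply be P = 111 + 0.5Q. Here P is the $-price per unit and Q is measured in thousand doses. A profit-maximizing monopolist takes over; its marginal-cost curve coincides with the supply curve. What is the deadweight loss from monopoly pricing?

$119.67 thousand

Competitive equilibrium: 157 − 0.7Q = 111 + 0.5Q → Q* = 38.3333, P* = 130.1667.
Marginal revenue: MR = 157 − 1.4Q. Set MR = MC: 157 − 1.4Q = 111 + 0.5Q → Q_m = 24.2105.
Price P_m = 157 − 0.7·24.2105 = 140.0527; MC(Q_m) = 111 + 0.5·24.2105 = 123.1053.
Competitive Q* = 38.3333, so ΔQ = 14.1228; wedge = 140.0527 − 123.1053 = 16.9474.
Deadweight loss = ½ × 14.1228 × 16.9474 = $119.67 thousand.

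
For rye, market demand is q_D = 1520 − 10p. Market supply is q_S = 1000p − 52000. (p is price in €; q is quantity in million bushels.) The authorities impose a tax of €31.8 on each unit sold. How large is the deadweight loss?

In inverse form: demand p = 152 − 0.1q, supply p = 52 + 0.001q.
Competitive equilibrium: 152 − 0.1q = 52 + 0.001q → q* = 990.099, p* = 52.9901.
With the tax, the buyer price exceeds the seller price by 31.8: (152 − 0.1q) − (52 + 0.001q) = 31.8 → q' = 675.2475.
Δq = 990.099 − 675.2475 = 314.8515; the wedge equals the tax, 31.8.
Welfare loss = ½ × 314.8515 × 31.8 = €5006.14 million.

€5006.14 million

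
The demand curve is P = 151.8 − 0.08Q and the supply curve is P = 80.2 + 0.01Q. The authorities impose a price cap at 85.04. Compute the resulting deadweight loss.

4368.01

Competitive equilibrium: 151.8 − 0.08Q = 80.2 + 0.01Q → Q* = 795.5556, P* = 88.1556.
At the ceiling P = 85.04, quantity supplied = (85.04 − 80.2)/0.01 = 484.
Willingness to pay at Q' = 484: 151.8 − 0.08·484 = 113.08.
ΔQ = 795.5556 − 484 = 311.5556; wedge = 113.08 − 85.04 = 28.04.
Welfare loss = ½ × 311.5556 × 28.04 = 4368.01.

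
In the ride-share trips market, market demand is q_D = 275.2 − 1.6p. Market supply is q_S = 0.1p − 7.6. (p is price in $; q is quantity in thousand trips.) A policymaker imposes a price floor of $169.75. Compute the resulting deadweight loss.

$156.94 thousand

In inverse form: demand p = 172 − 0.625q, supply p = 76 + 10q.
Competitive equilibrium: 172 − 0.625q = 76 + 10q → q* = 9.0353, p* = 166.3529.
At the floor p = 169.75, quantity demanded = (172 − 169.75)/0.625 = 3.6.
Sellers' marginal cost at q' = 3.6: 76 + 10·3.6 = 112.
Δq = 9.0353 − 3.6 = 5.4353; wedge = 169.75 − 112 = 57.75.
The triangle = ½ × 5.4353 × 57.75 = $156.94 thousand.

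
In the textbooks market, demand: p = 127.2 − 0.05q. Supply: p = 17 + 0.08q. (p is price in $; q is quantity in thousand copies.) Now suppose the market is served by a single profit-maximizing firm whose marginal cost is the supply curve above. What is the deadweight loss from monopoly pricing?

Competitive equilibrium: 127.2 − 0.05q = 17 + 0.08q → q* = 847.6923, p* = 84.8154.
Marginal revenue: MR = 127.2 − 0.1q. Set MR = MC: 127.2 − 0.1q = 17 + 0.08q → q_m = 612.2222.
Price p_m = 127.2 − 0.05·612.2222 = 96.5889; MC(q_m) = 17 + 0.08·612.2222 = 65.9778.
Competitive q* = 847.6923, so Δq = 235.4701; wedge = 96.5889 − 65.9778 = 30.6111.
The triangle = ½ × 235.4701 × 30.6111 = $3604 thousand.

$3604 thousand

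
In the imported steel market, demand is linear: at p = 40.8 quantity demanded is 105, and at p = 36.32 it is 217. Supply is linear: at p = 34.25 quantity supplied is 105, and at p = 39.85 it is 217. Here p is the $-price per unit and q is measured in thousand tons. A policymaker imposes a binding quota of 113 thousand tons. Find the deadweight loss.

$188.83 thousand

Demand slope = (36.32 − 40.8)/(217 − 105) = −0.04, so p = 45 − 0.04q.
Supply slope = (39.85 − 34.25)/(217 − 105) = 0.05, so p = 29 + 0.05q.
Competitive equilibrium: 45 − 0.04q = 29 + 0.05q → q* = 177.7778, p* = 37.8889.
At q = 113: demand price = 45 − 0.04·113 = 40.48; supply price = 29 + 0.05·113 = 34.65.
Δq = 177.7778 − 113 = 64.7778; wedge = 40.48 − 34.65 = 5.83.
DWL = ½ × 64.7778 × 5.83 = $188.83 thousand.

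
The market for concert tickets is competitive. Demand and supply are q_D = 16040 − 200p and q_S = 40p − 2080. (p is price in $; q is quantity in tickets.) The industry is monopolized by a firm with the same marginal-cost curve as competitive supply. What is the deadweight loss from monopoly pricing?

$270.49

In inverse form: demand p = 80.2 − 0.005q, supply p = 52 + 0.025q.
Competitive equilibrium: 80.2 − 0.005q = 52 + 0.025q → q* = 940, p* = 75.5.
Marginal revenue: MR = 80.2 − 0.01q. Set MR = MC: 80.2 − 0.01q = 52 + 0.025q → q_m = 805.71429.
Price p_m = 80.2 − 0.005·805.71429 = 76.17143; MC(q_m) = 52 + 0.025·805.71429 = 72.14286.
Competitive q* = 940, so Δq = 134.28571; wedge = 76.17143 − 72.14286 = 4.02857.
Deadweight loss = ½ × 134.28571 × 4.02857 = $270.49.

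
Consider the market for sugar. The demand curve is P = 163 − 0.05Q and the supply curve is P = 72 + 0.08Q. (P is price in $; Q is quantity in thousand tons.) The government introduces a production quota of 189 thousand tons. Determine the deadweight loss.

$16972.865 thousand

Competitive equilibrium: 163 − 0.05Q = 72 + 0.08Q → Q* = 700, P* = 128.
At Q = 189: demand price = 163 − 0.05·189 = 153.55; supply price = 72 + 0.08·189 = 87.12.
ΔQ = 700 − 189 = 511; wedge = 153.55 − 87.12 = 66.43.
The triangle = ½ × 511 × 66.43 = $16972.865 thousand.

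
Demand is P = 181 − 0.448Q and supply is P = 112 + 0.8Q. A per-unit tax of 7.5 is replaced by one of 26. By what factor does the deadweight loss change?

Competitive equilibrium: 181 − 0.448Q = 112 + 0.8Q → Q* = 55.2885, P* = 156.2308.
For a per-unit tax t: ΔQ = t/1.248, so DWL = ½·t·(t/1.248) = t²/2.496.
At t = 7.5: DWL = 22.536. At t = 26: DWL = 270.833.
Ratio = (26/7.5)² = 12.018.

12.018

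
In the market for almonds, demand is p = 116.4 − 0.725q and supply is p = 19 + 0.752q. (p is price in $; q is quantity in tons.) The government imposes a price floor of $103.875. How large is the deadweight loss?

Competitive equilibrium: 116.4 − 0.725q = 19 + 0.752q → q* = 65.94448, p* = 68.59025.
At the floor p = 103.875, quantity demanded = (116.4 − 103.875)/0.725 = 17.27586.
Sellers' marginal cost at q' = 17.27586: 19 + 0.752·17.27586 = 31.99145.
Δq = 65.94448 − 17.27586 = 48.66862; wedge = 103.875 − 31.99145 = 71.88355.
Welfare loss = ½ × 48.66862 × 71.88355 = $1749.24.

$1749.24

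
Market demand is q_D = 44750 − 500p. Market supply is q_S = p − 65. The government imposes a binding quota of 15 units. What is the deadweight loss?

In inverse form: demand p = 89.5 − 0.002q, supply p = 65 + q.
Competitive equilibrium: 89.5 − 0.002q = 65 + q → q* = 24.4511, p* = 89.4511.
At q = 15: demand price = 89.5 − 0.002·15 = 89.47; supply price = 65 + 1·15 = 80.
Δq = 24.4511 − 15 = 9.4511; wedge = 89.47 − 80 = 9.47.
DWL = ½ × 9.4511 × 9.47 = 44.75.

44.75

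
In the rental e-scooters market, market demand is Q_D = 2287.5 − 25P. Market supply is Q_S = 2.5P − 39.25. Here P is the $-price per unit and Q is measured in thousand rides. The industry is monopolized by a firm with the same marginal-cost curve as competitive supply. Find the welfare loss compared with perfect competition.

$45.34 thousand

In inverse form: demand P = 91.5 − 0.04Q, supply P = 15.7 + 0.4Q.
Competitive equilibrium: 91.5 − 0.04Q = 15.7 + 0.4Q → Q* = 172.2727, P* = 84.6091.
Marginal revenue: MR = 91.5 − 0.08Q. Set MR = MC: 91.5 − 0.08Q = 15.7 + 0.4Q → Q_m = 157.9167.
Price P_m = 91.5 − 0.04·157.9167 = 85.1833; MC(Q_m) = 15.7 + 0.4·157.9167 = 78.8667.
Competitive Q* = 172.2727, so ΔQ = 14.356; wedge = 85.1833 − 78.8667 = 6.3166.
Welfare loss = ½ × 14.356 × 6.3166 = $45.34 thousand.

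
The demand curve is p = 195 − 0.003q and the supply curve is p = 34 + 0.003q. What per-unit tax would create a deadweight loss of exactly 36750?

Competitive equilibrium: 195 − 0.003q = 34 + 0.003q → q* = 26833.3333, p* = 114.5.
A tax t gives Δq = t/0.006 and wedge t, so DWL = t²/0.012.
t²/0.012 = 36750 → t² = 441 → t = 21.

21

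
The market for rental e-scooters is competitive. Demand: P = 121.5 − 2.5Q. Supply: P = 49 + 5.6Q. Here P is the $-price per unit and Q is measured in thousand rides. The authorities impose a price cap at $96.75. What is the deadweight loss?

Competitive equilibrium: 121.5 − 2.5Q = 49 + 5.6Q → Q* = 8.9506, P* = 99.1235.
At the ceiling P = 96.75, quantity supplied = (96.75 − 49)/5.6 = 8.5268.
Willingness to pay at Q' = 8.5268: 121.5 − 2.5·8.5268 = 100.183.
ΔQ = 8.9506 − 8.5268 = 0.4238; wedge = 100.183 − 96.75 = 3.433.
Deadweight loss = ½ × 0.4238 × 3.433 = $0.73 thousand.

$0.73 thousand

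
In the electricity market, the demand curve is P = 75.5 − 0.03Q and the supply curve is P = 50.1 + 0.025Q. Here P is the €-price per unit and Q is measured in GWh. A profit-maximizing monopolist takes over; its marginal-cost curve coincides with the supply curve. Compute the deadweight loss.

€730.60

Competitive equilibrium: 75.5 − 0.03Q = 50.1 + 0.025Q → Q* = 461.8182, P* = 61.6455.
Marginal revenue: MR = 75.5 − 0.06Q. Set MR = MC: 75.5 − 0.06Q = 50.1 + 0.025Q → Q_m = 298.8235.
Price P_m = 75.5 − 0.03·298.8235 = 66.5353; MC(Q_m) = 50.1 + 0.025·298.8235 = 57.5706.
Competitive Q* = 461.8182, so ΔQ = 162.9947; wedge = 66.5353 − 57.5706 = 8.9647.
DWL = ½ × 162.9947 × 8.9647 = €730.60.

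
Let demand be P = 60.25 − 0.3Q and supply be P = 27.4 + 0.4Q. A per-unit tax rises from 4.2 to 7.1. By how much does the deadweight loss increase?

23.41

Competitive equilibrium: 60.25 − 0.3Q = 27.4 + 0.4Q → Q* = 46.9286, P* = 46.1714.
For a per-unit tax t: ΔQ = t/0.7, so DWL = ½·t·(t/0.7) = t²/1.4.
At t = 4.2: DWL = 12.6. At t = 7.1: DWL = 36.007.
Increase = 36.007 − 12.6 = 23.41.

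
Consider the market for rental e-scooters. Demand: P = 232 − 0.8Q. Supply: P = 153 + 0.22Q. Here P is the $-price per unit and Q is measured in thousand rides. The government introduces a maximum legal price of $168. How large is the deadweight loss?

Competitive equilibrium: 232 − 0.8Q = 153 + 0.22Q → Q* = 77.451, P* = 170.0392.
At the ceiling P = 168, quantity supplied = (168 − 153)/0.22 = 68.1818.
Willingness to pay at Q' = 68.1818: 232 − 0.8·68.1818 = 177.4546.
ΔQ = 77.451 − 68.1818 = 9.2692; wedge = 177.4546 − 168 = 9.4546.
The triangle = ½ × 9.2692 × 9.4546 = $43.82 thousand.

$43.82 thousand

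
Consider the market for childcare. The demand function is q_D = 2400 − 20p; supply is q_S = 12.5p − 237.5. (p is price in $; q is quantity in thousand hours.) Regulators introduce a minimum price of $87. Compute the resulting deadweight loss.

$888.62 thousand

In inverse form: demand p = 120 − 0.05q, supply p = 19 + 0.08q.
Competitive equilibrium: 120 − 0.05q = 19 + 0.08q → q* = 776.9231, p* = 81.1538.
At the floor p = 87, quantity demanded = (120 − 87)/0.05 = 660.
Sellers' marginal cost at q' = 660: 19 + 0.08·660 = 71.8.
Δq = 776.9231 − 660 = 116.9231; wedge = 87 − 71.8 = 15.2.
DWL = ½ × 116.9231 × 15.2 = $888.62 thousand.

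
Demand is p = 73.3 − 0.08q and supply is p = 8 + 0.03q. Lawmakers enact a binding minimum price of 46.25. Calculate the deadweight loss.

Competitive equilibrium: 73.3 − 0.08q = 8 + 0.03q → q* = 593.6364, p* = 25.8091.
At the floor p = 46.25, quantity demanded = (73.3 − 46.25)/0.08 = 338.125.
Sellers' marginal cost at q' = 338.125: 8 + 0.03·338.125 = 18.1438.
Δq = 593.6364 − 338.125 = 255.5114; wedge = 46.25 − 18.1438 = 28.1062.
The triangle = ½ × 255.5114 × 28.1062 = 3590.73.

3590.73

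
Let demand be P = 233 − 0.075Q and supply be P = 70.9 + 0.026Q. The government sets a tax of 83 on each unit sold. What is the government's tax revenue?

Competitive equilibrium: 233 − 0.075Q = 70.9 + 0.026Q → Q* = 1604.9505, P* = 112.6287.
With the tax, the buyer price exceeds the seller price by 83: (233 − 0.075Q) − (70.9 + 0.026Q) = 83 → Q' = 783.1683.
Tax revenue = 83 × 783.1683 = 65002.97.

65002.97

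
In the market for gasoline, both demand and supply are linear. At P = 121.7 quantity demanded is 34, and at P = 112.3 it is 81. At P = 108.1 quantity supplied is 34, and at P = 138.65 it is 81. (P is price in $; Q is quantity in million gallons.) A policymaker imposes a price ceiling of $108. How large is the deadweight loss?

$110.90 million

Demand slope = (112.3 − 121.7)/(81 − 34) = −0.2, so P = 128.5 − 0.2Q.
Supply slope = (138.65 − 108.1)/(81 − 34) = 0.65, so P = 86 + 0.65Q.
Competitive equilibrium: 128.5 − 0.2Q = 86 + 0.65Q → Q* = 50, P* = 118.5.
At the ceiling P = 108, quantity supplied = (108 − 86)/0.65 = 33.8462.
Willingness to pay at Q' = 33.8462: 128.5 − 0.2·33.8462 = 121.7308.
ΔQ = 50 − 33.8462 = 16.1538; wedge = 121.7308 − 108 = 13.7308.
The triangle = ½ × 16.1538 × 13.7308 = $110.90 million.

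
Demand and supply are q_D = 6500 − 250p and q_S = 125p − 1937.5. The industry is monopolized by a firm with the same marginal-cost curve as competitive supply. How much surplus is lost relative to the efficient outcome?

287.11

In inverse form: demand p = 26 − 0.004q, supply p = 15.5 + 0.008q.
Competitive equilibrium: 26 − 0.004q = 15.5 + 0.008q → q* = 875, p* = 22.5.
Marginal revenue: MR = 26 − 0.008q. Set MR = MC: 26 − 0.008q = 15.5 + 0.008q → q_m = 656.25.
Price p_m = 26 − 0.004·656.25 = 23.375; MC(q_m) = 15.5 + 0.008·656.25 = 20.75.
Competitive q* = 875, so Δq = 218.75; wedge = 23.375 − 20.75 = 2.625.
The triangle = ½ × 218.75 × 2.625 = 287.11.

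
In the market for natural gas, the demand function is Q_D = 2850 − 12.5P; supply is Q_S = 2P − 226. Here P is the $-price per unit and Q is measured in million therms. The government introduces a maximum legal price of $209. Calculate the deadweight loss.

$11.42 million

In inverse form: demand P = 228 − 0.08Q, supply P = 113 + 0.5Q.
Competitive equilibrium: 228 − 0.08Q = 113 + 0.5Q → Q* = 198.2759, P* = 212.1379.
At the ceiling P = 209, quantity supplied = (209 − 113)/0.5 = 192.
Willingness to pay at Q' = 192: 228 − 0.08·192 = 212.64.
ΔQ = 198.2759 − 192 = 6.2759; wedge = 212.64 − 209 = 3.64.
The triangle = ½ × 6.2759 × 3.64 = $11.42 million.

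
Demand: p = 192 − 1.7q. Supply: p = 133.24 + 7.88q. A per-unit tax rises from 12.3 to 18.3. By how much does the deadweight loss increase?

Competitive equilibrium: 192 − 1.7q = 133.24 + 7.88q → q* = 6.1336, p* = 181.5729.
For a per-unit tax t: Δq = t/9.58, so DWL = ½·t·(t/9.58) = t²/19.16.
At t = 12.3: DWL = 7.896. At t = 18.3: DWL = 17.479.
Increase = 17.479 − 7.896 = 9.58.

9.58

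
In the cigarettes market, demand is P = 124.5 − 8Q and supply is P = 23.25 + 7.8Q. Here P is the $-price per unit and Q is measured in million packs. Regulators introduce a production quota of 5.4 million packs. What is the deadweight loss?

$8.03 million

Competitive equilibrium: 124.5 − 8Q = 23.25 + 7.8Q → Q* = 6.4082, P* = 73.2342.
At Q = 5.4: demand price = 124.5 − 8·5.4 = 81.3; supply price = 23.25 + 7.8·5.4 = 65.37.
ΔQ = 6.4082 − 5.4 = 1.0082; wedge = 81.3 − 65.37 = 15.93.
The triangle = ½ × 1.0082 × 15.93 = $8.03 million.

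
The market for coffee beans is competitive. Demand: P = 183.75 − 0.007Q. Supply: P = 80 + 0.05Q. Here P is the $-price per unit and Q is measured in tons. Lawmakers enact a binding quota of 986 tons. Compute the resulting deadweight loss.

$19831.69

Competitive equilibrium: 183.75 − 0.007Q = 80 + 0.05Q → Q* = 1820.1754, P* = 171.0088.
At Q = 986: demand price = 183.75 − 0.007·986 = 176.848; supply price = 80 + 0.05·986 = 129.3.
ΔQ = 1820.1754 − 986 = 834.1754; wedge = 176.848 − 129.3 = 47.548.
Welfare loss = ½ × 834.1754 × 47.548 = $19831.69.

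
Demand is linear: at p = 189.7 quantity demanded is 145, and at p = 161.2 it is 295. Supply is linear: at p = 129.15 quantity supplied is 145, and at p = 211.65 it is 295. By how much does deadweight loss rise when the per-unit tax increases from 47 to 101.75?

Demand slope = (161.2 − 189.7)/(295 − 145) = −0.19, so p = 217.25 − 0.19q.
Supply slope = (211.65 − 129.15)/(295 − 145) = 0.55, so p = 49.4 + 0.55q.
Competitive equilibrium: 217.25 − 0.19q = 49.4 + 0.55q → q* = 226.8243, p* = 174.1534.
For a per-unit tax t: Δq = t/0.74, so DWL = ½·t·(t/0.74) = t²/1.48.
At t = 47: DWL = 1492.5676. At t = 101.75: DWL = 6995.3125.
Increase = 6995.3125 − 1492.5676 = 5502.74.

5502.74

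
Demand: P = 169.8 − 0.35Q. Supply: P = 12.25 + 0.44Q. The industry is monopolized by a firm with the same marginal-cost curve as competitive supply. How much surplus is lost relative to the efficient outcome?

1480.83

Competitive equilibrium: 169.8 − 0.35Q = 12.25 + 0.44Q → Q* = 199.4304, P* = 99.9994.
Marginal revenue: MR = 169.8 − 0.7Q. Set MR = MC: 169.8 − 0.7Q = 12.25 + 0.44Q → Q_m = 138.2018.
Price P_m = 169.8 − 0.35·138.2018 = 121.4294; MC(Q_m) = 12.25 + 0.44·138.2018 = 73.0588.
Competitive Q* = 199.4304, so ΔQ = 61.2286; wedge = 121.4294 − 73.0588 = 48.3706.
DWL = ½ × 61.2286 × 48.3706 = 1480.83.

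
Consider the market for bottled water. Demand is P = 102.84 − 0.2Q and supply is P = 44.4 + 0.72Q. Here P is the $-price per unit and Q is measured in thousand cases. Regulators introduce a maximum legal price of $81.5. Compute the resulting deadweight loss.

Competitive equilibrium: 102.84 − 0.2Q = 44.4 + 0.72Q → Q* = 63.5217, P* = 90.1357.
At the ceiling P = 81.5, quantity supplied = (81.5 − 44.4)/0.72 = 51.5278.
Willingness to pay at Q' = 51.5278: 102.84 − 0.2·51.5278 = 92.5344.
ΔQ = 63.5217 − 51.5278 = 11.9939; wedge = 92.5344 − 81.5 = 11.0344.
DWL = ½ × 11.9939 × 11.0344 = $66.17 thousand.

$66.17 thousand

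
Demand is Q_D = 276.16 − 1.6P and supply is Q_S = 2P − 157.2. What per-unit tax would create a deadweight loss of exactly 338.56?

In inverse form: demand P = 172.6 − 0.625Q, supply P = 78.6 + 0.5Q.
Competitive equilibrium: 172.6 − 0.625Q = 78.6 + 0.5Q → Q* = 83.5556, P* = 120.3778.
A tax t gives ΔQ = t/1.125 and wedge t, so DWL = t²/2.25.
t²/2.25 = 338.56 → t² = 761.76 → t = 27.6.

27.6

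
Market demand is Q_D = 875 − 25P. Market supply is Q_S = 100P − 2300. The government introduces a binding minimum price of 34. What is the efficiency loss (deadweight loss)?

1155.625

In inverse form: demand P = 35 − 0.04Q, supply P = 23 + 0.01Q.
Competitive equilibrium: 35 − 0.04Q = 23 + 0.01Q → Q* = 240, P* = 25.4.
At the floor P = 34, quantity demanded = (35 − 34)/0.04 = 25.
Sellers' marginal cost at Q' = 25: 23 + 0.01·25 = 23.25.
ΔQ = 240 − 25 = 215; wedge = 34 − 23.25 = 10.75.
Welfare loss = ½ × 215 × 10.75 = 1155.625.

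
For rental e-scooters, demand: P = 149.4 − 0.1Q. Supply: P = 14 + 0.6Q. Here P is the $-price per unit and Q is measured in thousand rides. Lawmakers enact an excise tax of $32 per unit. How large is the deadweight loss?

Competitive equilibrium: 149.4 − 0.1Q = 14 + 0.6Q → Q* = 193.4286, P* = 130.0571.
With the tax, the buyer price exceeds the seller price by 32: (149.4 − 0.1Q) − (14 + 0.6Q) = 32 → Q' = 147.7143.
ΔQ = 193.4286 − 147.7143 = 45.7143; the wedge equals the tax, 32.
The triangle = ½ × 45.7143 × 32 = $731.43 thousand.

$731.43 thousand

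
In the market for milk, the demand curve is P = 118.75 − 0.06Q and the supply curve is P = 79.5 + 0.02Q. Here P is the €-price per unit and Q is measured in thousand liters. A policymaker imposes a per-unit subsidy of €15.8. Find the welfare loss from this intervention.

€1560.25 thousand

Competitive equilibrium: 118.75 − 0.06Q = 79.5 + 0.02Q → Q* = 490.625, P* = 89.3125.
The subsidy lowers effective supply by 15.8: P = 63.7 + 0.02Q.
New quantity: 118.75 − 0.06Q = 63.7 + 0.02Q → Q' = 688.125.
Overproduction ΔQ = 688.125 − 490.625 = 197.5; wedge = subsidy = 15.8.
Welfare loss = ½ × 197.5 × 15.8 = €1560.25 thousand.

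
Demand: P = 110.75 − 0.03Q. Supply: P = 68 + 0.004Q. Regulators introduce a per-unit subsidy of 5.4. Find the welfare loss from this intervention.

Competitive equilibrium: 110.75 − 0.03Q = 68 + 0.004Q → Q* = 1257.3529, P* = 73.0294.
The subsidy lowers effective supply by 5.4: P = 62.6 + 0.004Q.
New quantity: 110.75 − 0.03Q = 62.6 + 0.004Q → Q' = 1416.1765.
Overproduction ΔQ = 1416.1765 − 1257.3529 = 158.8236; wedge = subsidy = 5.4.
The triangle = ½ × 158.8236 × 5.4 = 428.82.

428.82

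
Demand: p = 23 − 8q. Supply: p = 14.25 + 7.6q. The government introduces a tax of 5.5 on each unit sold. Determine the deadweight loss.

0.97

Competitive equilibrium: 23 − 8q = 14.25 + 7.6q → q* = 0.5609, p* = 18.5128.
With the tax, the buyer price exceeds the seller price by 5.5: (23 − 8q) − (14.25 + 7.6q) = 5.5 → q' = 0.2083.
Δq = 0.5609 − 0.2083 = 0.3526; the wedge equals the tax, 5.5.
The triangle = ½ × 0.3526 × 5.5 = 0.97.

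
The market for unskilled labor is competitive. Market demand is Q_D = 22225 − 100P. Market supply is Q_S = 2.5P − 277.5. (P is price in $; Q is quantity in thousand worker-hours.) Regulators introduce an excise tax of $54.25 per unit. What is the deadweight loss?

In inverse form: demand P = 222.25 − 0.01Q, supply P = 111 + 0.4Q.
Competitive equilibrium: 222.25 − 0.01Q = 111 + 0.4Q → Q* = 271.3415, P* = 219.5366.
With the tax, the buyer price exceeds the seller price by 54.25: (222.25 − 0.01Q) − (111 + 0.4Q) = 54.25 → Q' = 139.0244.
ΔQ = 271.3415 − 139.0244 = 132.3171; the wedge equals the tax, 54.25.
DWL = ½ × 132.3171 × 54.25 = $3589.10 thousand.

$3589.10 thousand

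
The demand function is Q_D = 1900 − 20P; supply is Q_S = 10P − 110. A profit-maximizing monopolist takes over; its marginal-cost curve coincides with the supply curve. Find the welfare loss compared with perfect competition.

In inverse form: demand P = 95 − 0.05Q, supply P = 11 + 0.1Q.
Competitive equilibrium: 95 − 0.05Q = 11 + 0.1Q → Q* = 560, P* = 67.
Marginal revenue: MR = 95 − 0.1Q. Set MR = MC: 95 − 0.1Q = 11 + 0.1Q → Q_m = 420.
Price P_m = 95 − 0.05·420 = 74; MC(Q_m) = 11 + 0.1·420 = 53.
Competitive Q* = 560, so ΔQ = 140; wedge = 74 − 53 = 21.
The triangle = ½ × 140 × 21 = 1470.

1470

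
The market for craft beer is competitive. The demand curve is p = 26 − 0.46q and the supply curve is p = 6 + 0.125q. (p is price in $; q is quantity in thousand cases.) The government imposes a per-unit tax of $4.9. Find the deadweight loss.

$20.52 thousand

Competitive equilibrium: 26 − 0.46q = 6 + 0.125q → q* = 34.188, p* = 10.2735.
With the tax, the buyer price exceeds the seller price by 4.9: (26 − 0.46q) − (6 + 0.125q) = 4.9 → q' = 25.812.
Δq = 34.188 − 25.812 = 8.376; the wedge equals the tax, 4.9.
Deadweight loss = ½ × 8.376 × 4.9 = $20.52 thousand.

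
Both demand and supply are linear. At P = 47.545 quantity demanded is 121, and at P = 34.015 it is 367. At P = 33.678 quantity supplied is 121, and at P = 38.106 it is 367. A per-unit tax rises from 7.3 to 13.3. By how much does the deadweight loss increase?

846.58

Demand slope = (34.015 − 47.545)/(367 − 121) = −0.055, so P = 54.2 − 0.055Q.
Supply slope = (38.106 − 33.678)/(367 − 121) = 0.018, so P = 31.5 + 0.018Q.
Competitive equilibrium: 54.2 − 0.055Q = 31.5 + 0.018Q → Q* = 310.9589, P* = 37.0973.
For a per-unit tax t: ΔQ = t/0.073, so DWL = ½·t·(t/0.073) = t²/0.146.
At t = 7.3: DWL = 365. At t = 13.3: DWL = 1211.575.
Increase = 1211.575 − 365 = 846.58.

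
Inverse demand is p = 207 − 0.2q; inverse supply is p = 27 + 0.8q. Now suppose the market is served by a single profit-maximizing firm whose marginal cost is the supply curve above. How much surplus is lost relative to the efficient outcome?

Competitive equilibrium: 207 − 0.2q = 27 + 0.8q → q* = 180, p* = 171.
Marginal revenue: MR = 207 − 0.4q. Set MR = MC: 207 − 0.4q = 27 + 0.8q → q_m = 150.
Price p_m = 207 − 0.2·150 = 177; MC(q_m) = 27 + 0.8·150 = 147.
Competitive q* = 180, so Δq = 30; wedge = 177 − 147 = 30.
Welfare loss = ½ × 30 × 30 = 450.

450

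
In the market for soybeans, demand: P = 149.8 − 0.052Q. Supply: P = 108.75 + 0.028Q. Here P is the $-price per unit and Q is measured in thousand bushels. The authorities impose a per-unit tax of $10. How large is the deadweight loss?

Competitive equilibrium: 149.8 − 0.052Q = 108.75 + 0.028Q → Q* = 513.125, P* = 123.1175.
With the tax, the buyer price exceeds the seller price by 10: (149.8 − 0.052Q) − (108.75 + 0.028Q) = 10 → Q' = 388.125.
ΔQ = 513.125 − 388.125 = 125; the wedge equals the tax, 10.
DWL = ½ × 125 × 10 = $625 thousand.

$625 thousand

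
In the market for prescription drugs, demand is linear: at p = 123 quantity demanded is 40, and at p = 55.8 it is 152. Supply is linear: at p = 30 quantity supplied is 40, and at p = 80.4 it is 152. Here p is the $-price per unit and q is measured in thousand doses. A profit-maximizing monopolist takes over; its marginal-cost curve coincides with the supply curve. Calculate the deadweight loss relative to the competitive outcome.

$1147.58 thousand

Demand slope = (55.8 − 123)/(152 − 40) = −0.6, so p = 147 − 0.6q.
Supply slope = (80.4 − 30)/(152 − 40) = 0.45, so p = 12 + 0.45q.
Competitive equilibrium: 147 − 0.6q = 12 + 0.45q → q* = 128.5714, p* = 69.8571.
Marginal revenue: MR = 147 − 1.2q. Set MR = MC: 147 − 1.2q = 12 + 0.45q → q_m = 81.8182.
Price p_m = 147 − 0.6·81.8182 = 97.9091; MC(q_m) = 12 + 0.45·81.8182 = 48.8182.
Competitive q* = 128.5714, so Δq = 46.7532; wedge = 97.9091 − 48.8182 = 49.0909.
Deadweight loss = ½ × 46.7532 × 49.0909 = $1147.58 thousand.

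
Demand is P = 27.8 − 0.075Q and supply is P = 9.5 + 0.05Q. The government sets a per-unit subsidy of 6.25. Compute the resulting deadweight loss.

Competitive equilibrium: 27.8 − 0.075Q = 9.5 + 0.05Q → Q* = 146.4, P* = 16.82.
The subsidy lowers effective supply by 6.25: P = 3.25 + 0.05Q.
New quantity: 27.8 − 0.075Q = 3.25 + 0.05Q → Q' = 196.4.
Overproduction ΔQ = 196.4 − 146.4 = 50; wedge = subsidy = 6.25.
DWL = ½ × 50 × 6.25 = 156.25.

156.25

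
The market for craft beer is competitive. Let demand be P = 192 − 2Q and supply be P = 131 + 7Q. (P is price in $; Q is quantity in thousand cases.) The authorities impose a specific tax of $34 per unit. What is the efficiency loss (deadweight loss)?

Competitive equilibrium: 192 − 2Q = 131 + 7Q → Q* = 6.7778, P* = 178.4444.
With the tax, the buyer price exceeds the seller price by 34: (192 − 2Q) − (131 + 7Q) = 34 → Q' = 3.
ΔQ = 6.7778 − 3 = 3.7778; the wedge equals the tax, 34.
DWL = ½ × 3.7778 × 34 = $64.22 thousand.

$64.22 thousand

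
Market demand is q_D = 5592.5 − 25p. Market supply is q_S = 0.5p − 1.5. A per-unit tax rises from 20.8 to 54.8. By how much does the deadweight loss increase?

630

In inverse form: demand p = 223.7 − 0.04q, supply p = 3 + 2q.
Competitive equilibrium: 223.7 − 0.04q = 3 + 2q → q* = 108.1863, p* = 219.3725.
For a per-unit tax t: Δq = t/2.04, so DWL = ½·t·(t/2.04) = t²/4.08.
At t = 20.8: DWL = 106.039. At t = 54.8: DWL = 736.039.
Increase = 736.039 − 106.039 = 630.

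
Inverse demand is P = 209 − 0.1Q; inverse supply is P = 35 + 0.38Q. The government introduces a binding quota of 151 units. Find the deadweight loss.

Competitive equilibrium: 209 − 0.1Q = 35 + 0.38Q → Q* = 362.5, P* = 172.75.
At Q = 151: demand price = 209 − 0.1·151 = 193.9; supply price = 35 + 0.38·151 = 92.38.
ΔQ = 362.5 − 151 = 211.5; wedge = 193.9 − 92.38 = 101.52.
Deadweight loss = ½ × 211.5 × 101.52 = 10735.74.

10735.74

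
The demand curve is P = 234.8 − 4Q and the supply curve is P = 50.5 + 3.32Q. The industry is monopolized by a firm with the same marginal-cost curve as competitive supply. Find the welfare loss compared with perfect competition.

Competitive equilibrium: 234.8 − 4Q = 50.5 + 3.32Q → Q* = 25.1776, P* = 134.0896.
Marginal revenue: MR = 234.8 − 8Q. Set MR = MC: 234.8 − 8Q = 50.5 + 3.32Q → Q_m = 16.2809.
Price P_m = 234.8 − 4·16.2809 = 169.6764; MC(Q_m) = 50.5 + 3.32·16.2809 = 104.5526.
Competitive Q* = 25.1776, so ΔQ = 8.8967; wedge = 169.6764 − 104.5526 = 65.1238.
The triangle = ½ × 8.8967 × 65.1238 = 289.69.

289.69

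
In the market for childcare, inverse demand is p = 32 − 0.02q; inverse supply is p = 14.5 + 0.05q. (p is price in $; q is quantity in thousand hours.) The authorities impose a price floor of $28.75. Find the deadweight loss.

$267.97 thousand

Competitive equilibrium: 32 − 0.02q = 14.5 + 0.05q → q* = 250, p* = 27.
At the floor p = 28.75, quantity demanded = (32 − 28.75)/0.02 = 162.5.
Sellers' marginal cost at q' = 162.5: 14.5 + 0.05·162.5 = 22.625.
Δq = 250 − 162.5 = 87.5; wedge = 28.75 − 22.625 = 6.125.
DWL = ½ × 87.5 × 6.125 = $267.97 thousand.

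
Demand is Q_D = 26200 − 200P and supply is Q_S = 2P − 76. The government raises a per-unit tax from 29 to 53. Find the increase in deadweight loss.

In inverse form: demand P = 131 − 0.005Q, supply P = 38 + 0.5Q.
Competitive equilibrium: 131 − 0.005Q = 38 + 0.5Q → Q* = 184.1584, P* = 130.0792.
For a per-unit tax t: ΔQ = t/0.505, so DWL = ½·t·(t/0.505) = t²/1.01.
At t = 29: DWL = 832.6733. At t = 53: DWL = 2781.1881.
Increase = 2781.1881 − 832.6733 = 1948.51.

1948.51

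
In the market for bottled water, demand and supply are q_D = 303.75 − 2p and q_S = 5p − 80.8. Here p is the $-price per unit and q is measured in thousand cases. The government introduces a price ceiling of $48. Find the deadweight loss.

$420.91 thousand

In inverse form: demand p = 151.875 − 0.5q, supply p = 16.16 + 0.2q.
Competitive equilibrium: 151.875 − 0.5q = 16.16 + 0.2q → q* = 193.8786, p* = 54.9357.
At the ceiling p = 48, quantity supplied = (48 − 16.16)/0.2 = 159.2.
Willingness to pay at q' = 159.2: 151.875 − 0.5·159.2 = 72.275.
Δq = 193.8786 − 159.2 = 34.6786; wedge = 72.275 − 48 = 24.275.
The triangle = ½ × 34.6786 × 24.275 = $420.91 thousand.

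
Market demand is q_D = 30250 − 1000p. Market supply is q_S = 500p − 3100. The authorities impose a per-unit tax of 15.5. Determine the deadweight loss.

40041.67

In inverse form: demand p = 30.25 − 0.001q, supply p = 6.2 + 0.002q.
Competitive equilibrium: 30.25 − 0.001q = 6.2 + 0.002q → q* = 8016.6667, p* = 22.2333.
With the tax, the buyer price exceeds the seller price by 15.5: (30.25 − 0.001q) − (6.2 + 0.002q) = 15.5 → q' = 2850.
Δq = 8016.6667 − 2850 = 5166.6667; the wedge equals the tax, 15.5.
Welfare loss = ½ × 5166.6667 × 15.5 = 40041.67.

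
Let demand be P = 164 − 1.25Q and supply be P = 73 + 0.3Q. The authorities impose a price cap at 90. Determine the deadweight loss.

Competitive equilibrium: 164 − 1.25Q = 73 + 0.3Q → Q* = 58.7097, P* = 90.6129.
At the ceiling P = 90, quantity supplied = (90 − 73)/0.3 = 56.6667.
Willingness to pay at Q' = 56.6667: 164 − 1.25·56.6667 = 93.1666.
ΔQ = 58.7097 − 56.6667 = 2.043; wedge = 93.1666 − 90 = 3.1666.
The triangle = ½ × 2.043 × 3.1666 = 3.23.

3.23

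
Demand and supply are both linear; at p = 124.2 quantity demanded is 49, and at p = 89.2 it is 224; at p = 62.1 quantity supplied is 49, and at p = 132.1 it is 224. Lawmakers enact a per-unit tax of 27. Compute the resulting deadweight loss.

Demand slope = (89.2 − 124.2)/(224 − 49) = −0.2, so p = 134 − 0.2q.
Supply slope = (132.1 − 62.1)/(224 − 49) = 0.4, so p = 42.5 + 0.4q.
Competitive equilibrium: 134 − 0.2q = 42.5 + 0.4q → q* = 152.5, p* = 103.5.
With the tax, the buyer price exceeds the seller price by 27: (134 − 0.2q) − (42.5 + 0.4q) = 27 → q' = 107.5.
Δq = 152.5 − 107.5 = 45; the wedge equals the tax, 27.
The triangle = ½ × 45 × 27 = 607.50.

607.50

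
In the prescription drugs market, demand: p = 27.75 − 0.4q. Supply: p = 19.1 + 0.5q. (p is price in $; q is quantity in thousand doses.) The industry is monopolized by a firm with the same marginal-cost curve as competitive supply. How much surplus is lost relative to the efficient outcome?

Competitive equilibrium: 27.75 − 0.4q = 19.1 + 0.5q → q* = 9.6111, p* = 23.9056.
Marginal revenue: MR = 27.75 − 0.8q. Set MR = MC: 27.75 − 0.8q = 19.1 + 0.5q → q_m = 6.6538.
Price p_m = 27.75 − 0.4·6.6538 = 25.0885; MC(q_m) = 19.1 + 0.5·6.6538 = 22.4269.
Competitive q* = 9.6111, so Δq = 2.9573; wedge = 25.0885 − 22.4269 = 2.6616.
DWL = ½ × 2.9573 × 2.6616 = $3.94 thousand.

$3.94 thousand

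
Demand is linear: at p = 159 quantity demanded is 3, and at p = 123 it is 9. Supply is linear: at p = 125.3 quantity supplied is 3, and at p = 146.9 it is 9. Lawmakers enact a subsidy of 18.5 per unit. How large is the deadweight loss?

Demand slope = (123 − 159)/(9 − 3) = −6, so p = 177 − 6q.
Supply slope = (146.9 − 125.3)/(9 − 3) = 3.6, so p = 114.5 + 3.6q.
Competitive equilibrium: 177 − 6q = 114.5 + 3.6q → q* = 6.5104, p* = 137.9375.
The subsidy lowers effective supply by 18.5: p = 96 + 3.6q.
New quantity: 177 − 6q = 96 + 3.6q → q' = 8.4375.
Overproduction Δq = 8.4375 − 6.5104 = 1.9271; wedge = subsidy = 18.5.
Welfare loss = ½ × 1.9271 × 18.5 = 17.83.

17.83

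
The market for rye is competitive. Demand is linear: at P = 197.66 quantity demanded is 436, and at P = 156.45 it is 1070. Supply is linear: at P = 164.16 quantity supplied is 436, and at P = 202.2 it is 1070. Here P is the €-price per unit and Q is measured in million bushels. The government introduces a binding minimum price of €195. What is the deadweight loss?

Demand slope = (156.45 − 197.66)/(1070 − 436) = −0.065, so P = 226 − 0.065Q.
Supply slope = (202.2 − 164.16)/(1070 − 436) = 0.06, so P = 138 + 0.06Q.
Competitive equilibrium: 226 − 0.065Q = 138 + 0.06Q → Q* = 704, P* = 180.24.
At the floor P = 195, quantity demanded = (226 − 195)/0.065 = 476.92308.
Sellers' marginal cost at Q' = 476.92308: 138 + 0.06·476.92308 = 166.61538.
ΔQ = 704 − 476.92308 = 227.07692; wedge = 195 − 166.61538 = 28.38462.
Welfare loss = ½ × 227.07692 × 28.38462 = €3222.75 million.

€3222.75 million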